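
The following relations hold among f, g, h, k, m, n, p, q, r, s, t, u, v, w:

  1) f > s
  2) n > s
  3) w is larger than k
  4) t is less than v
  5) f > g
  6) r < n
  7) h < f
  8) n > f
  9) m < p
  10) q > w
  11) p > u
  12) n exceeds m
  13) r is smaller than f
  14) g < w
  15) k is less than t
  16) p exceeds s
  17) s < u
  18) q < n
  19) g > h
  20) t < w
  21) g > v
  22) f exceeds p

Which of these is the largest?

m is not greatest since m < p; k is not greatest since k < w; h is not greatest since h < f; r is not greatest since r < n; t is not greatest since t < v; v is not greatest since v < g; s is not greatest since s < f; g is not greatest since g < f; w is not greatest since w < q; u is not greatest since u < p; p is not greatest since p < f; f is not greatest since f < n; q is not greatest since q < n.
Only n has nothing above it, so n is the largest.

n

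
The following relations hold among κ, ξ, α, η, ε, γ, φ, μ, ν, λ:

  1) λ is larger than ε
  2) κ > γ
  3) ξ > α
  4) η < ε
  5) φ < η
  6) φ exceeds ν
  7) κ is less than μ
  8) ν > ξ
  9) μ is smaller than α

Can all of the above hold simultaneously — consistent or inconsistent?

Every relation is compatible with γ < κ < μ < α < ξ < ν < φ < η < ε < λ; the set is consistent.

consistent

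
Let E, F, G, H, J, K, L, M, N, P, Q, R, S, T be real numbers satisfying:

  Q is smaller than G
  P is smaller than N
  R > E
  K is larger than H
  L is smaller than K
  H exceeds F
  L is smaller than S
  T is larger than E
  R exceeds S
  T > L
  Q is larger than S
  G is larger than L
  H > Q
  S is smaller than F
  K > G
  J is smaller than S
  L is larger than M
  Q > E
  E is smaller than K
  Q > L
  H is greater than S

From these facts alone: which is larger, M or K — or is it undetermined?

M < L < S < F < H < K, by transitivity through L, S, F, H.
So K is larger.

K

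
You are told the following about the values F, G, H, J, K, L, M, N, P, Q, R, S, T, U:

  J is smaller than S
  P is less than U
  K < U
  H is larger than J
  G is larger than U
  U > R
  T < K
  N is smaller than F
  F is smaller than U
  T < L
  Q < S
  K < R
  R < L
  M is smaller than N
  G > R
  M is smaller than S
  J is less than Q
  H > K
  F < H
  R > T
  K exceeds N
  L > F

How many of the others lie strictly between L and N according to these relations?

The relations place N below L. An element lies strictly between them when it is forced above N and also forced below L.
Above N: {F, K, R, H, U, G}. Below L: {M, T, F, K, R}.
Intersection: {F, K, R} — 3.

3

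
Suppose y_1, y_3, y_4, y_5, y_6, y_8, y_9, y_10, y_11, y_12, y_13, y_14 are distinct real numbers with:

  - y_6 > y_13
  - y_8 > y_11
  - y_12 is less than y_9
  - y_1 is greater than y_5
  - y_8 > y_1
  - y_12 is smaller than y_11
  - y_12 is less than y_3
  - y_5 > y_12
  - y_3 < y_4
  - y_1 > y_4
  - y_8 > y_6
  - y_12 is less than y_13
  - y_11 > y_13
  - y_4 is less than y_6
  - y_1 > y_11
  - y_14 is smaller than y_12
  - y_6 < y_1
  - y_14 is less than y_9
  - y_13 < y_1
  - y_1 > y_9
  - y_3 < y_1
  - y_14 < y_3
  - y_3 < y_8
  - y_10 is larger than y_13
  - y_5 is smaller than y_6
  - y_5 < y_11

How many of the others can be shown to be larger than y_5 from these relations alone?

Directly above y_5: y_11, y_6, y_1.
One step further: y_8 (4 so far).
Nothing else is reachable above y_5; 4 in all.

4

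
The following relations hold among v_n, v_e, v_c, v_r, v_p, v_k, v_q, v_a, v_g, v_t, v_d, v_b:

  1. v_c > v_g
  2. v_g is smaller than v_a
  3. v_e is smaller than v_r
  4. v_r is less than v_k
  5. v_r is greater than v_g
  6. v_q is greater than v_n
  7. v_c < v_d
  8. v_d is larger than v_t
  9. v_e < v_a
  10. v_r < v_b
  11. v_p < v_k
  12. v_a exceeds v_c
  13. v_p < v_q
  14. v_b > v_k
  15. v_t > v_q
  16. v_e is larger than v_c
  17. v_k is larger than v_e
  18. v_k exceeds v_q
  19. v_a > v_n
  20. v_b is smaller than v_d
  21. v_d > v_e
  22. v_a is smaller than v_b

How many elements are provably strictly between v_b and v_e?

3

Chaining upward from v_e reaches: v_r, v_k, v_a, v_d.
Chaining downward from v_b reaches: v_p, v_n, v_g, v_q, v_c, v_r, v_k, v_a.
Strictly between v_e and v_b are those in both lists: v_r, v_k, v_a — 3 elements.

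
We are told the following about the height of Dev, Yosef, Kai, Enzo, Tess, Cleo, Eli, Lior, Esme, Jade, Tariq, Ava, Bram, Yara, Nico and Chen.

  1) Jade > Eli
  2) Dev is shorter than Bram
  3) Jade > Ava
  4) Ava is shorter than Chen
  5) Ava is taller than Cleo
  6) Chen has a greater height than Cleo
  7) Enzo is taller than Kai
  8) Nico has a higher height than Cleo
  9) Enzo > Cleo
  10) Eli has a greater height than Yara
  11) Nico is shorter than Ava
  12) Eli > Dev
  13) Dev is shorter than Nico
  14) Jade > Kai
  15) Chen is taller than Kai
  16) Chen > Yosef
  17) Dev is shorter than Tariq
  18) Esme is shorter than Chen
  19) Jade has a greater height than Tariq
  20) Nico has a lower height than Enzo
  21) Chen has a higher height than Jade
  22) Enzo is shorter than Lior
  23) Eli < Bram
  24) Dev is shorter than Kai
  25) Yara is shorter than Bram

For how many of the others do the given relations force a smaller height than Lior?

The elements the relations force below Lior are Cleo, Dev, Nico, Kai, Enzo — no chain reaches any other.
That is 5.

5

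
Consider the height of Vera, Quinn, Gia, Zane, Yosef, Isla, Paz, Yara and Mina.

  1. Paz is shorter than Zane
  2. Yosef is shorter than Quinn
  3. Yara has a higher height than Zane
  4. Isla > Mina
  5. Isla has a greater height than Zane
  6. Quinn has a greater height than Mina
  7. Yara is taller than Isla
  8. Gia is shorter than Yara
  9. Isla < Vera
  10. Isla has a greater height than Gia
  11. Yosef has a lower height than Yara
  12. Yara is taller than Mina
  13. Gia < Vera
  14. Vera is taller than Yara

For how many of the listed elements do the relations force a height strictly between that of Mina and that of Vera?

The relations place Mina below Vera. An element lies strictly between them when it is forced above Mina and also forced below Vera.
Above Mina: {Isla, Quinn, Yara}. Below Vera: {Paz, Zane, Gia, Yosef, Isla, Yara}.
Intersection: {Isla, Yara} — 2.

2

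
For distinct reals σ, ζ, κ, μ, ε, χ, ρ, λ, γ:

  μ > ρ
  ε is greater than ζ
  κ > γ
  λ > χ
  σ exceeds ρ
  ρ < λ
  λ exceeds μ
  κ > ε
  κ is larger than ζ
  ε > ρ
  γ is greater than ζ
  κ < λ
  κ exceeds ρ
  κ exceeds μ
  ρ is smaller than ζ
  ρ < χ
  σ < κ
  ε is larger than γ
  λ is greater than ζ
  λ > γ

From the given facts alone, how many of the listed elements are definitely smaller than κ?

From κ the given relations immediately reach ρ, ζ, γ, σ, ε, μ.
No other element is forced below κ by the given relations, so the count is 6.

6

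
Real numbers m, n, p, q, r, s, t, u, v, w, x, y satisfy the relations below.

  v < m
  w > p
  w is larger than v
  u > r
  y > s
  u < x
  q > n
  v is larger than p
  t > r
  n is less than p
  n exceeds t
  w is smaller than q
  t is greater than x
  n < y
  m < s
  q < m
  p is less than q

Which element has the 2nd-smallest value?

Piecing the relations together gives one ordering: r < u < x < t < n < p < v < w < q < m < s < y.
The 2nd smallest is u.

u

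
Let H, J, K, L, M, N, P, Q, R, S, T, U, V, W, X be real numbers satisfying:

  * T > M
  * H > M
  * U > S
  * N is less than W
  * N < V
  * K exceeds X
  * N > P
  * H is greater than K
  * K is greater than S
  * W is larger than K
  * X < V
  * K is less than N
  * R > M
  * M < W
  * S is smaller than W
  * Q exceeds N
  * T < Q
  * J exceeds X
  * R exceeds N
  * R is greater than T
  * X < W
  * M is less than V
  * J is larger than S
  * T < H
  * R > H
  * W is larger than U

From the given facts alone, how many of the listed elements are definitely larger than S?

9

From S the given relations immediately reach U, J, K, W.
From those, N, H — 6 in total.
From those, V, R, Q — 9 in total.
Nothing else is reachable above S; 9 in all.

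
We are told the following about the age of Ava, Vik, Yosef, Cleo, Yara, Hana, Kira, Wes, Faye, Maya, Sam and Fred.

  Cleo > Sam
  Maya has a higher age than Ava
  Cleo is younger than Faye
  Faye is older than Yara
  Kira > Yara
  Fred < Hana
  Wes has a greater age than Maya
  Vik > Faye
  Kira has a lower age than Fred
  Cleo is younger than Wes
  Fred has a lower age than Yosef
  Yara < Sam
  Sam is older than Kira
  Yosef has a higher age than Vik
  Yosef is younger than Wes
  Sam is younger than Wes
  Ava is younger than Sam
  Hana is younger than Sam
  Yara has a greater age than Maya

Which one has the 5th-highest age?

Chaining the given pairs: Ava < Maya < Yara < Kira < Fred < Hana < Sam < Cleo < Faye < Vik < Yosef < Wes.
The 5th largest is Cleo.

Cleo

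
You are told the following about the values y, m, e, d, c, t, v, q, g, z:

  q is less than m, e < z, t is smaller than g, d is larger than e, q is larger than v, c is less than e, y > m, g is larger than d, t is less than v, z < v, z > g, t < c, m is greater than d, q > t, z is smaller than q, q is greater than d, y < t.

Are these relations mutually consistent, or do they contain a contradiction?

Chaining the given relations yields y < t < c < e < d < g < z < v < q < m, so y < m. But one relation states m < y. These cannot both hold.

inconsistent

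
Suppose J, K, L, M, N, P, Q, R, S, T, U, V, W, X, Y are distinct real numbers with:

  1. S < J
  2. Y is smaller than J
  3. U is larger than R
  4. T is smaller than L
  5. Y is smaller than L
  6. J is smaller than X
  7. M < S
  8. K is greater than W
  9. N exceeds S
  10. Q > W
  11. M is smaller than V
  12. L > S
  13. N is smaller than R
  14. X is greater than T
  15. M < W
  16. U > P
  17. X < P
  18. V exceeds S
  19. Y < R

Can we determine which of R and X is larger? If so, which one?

undetermined

Following every chain through X: above X we get P, U; below X we get M, S, Y, T, J.
R is not reached, and no chain runs the other way from R to X.
So the given relations leave the order of X and R undetermined.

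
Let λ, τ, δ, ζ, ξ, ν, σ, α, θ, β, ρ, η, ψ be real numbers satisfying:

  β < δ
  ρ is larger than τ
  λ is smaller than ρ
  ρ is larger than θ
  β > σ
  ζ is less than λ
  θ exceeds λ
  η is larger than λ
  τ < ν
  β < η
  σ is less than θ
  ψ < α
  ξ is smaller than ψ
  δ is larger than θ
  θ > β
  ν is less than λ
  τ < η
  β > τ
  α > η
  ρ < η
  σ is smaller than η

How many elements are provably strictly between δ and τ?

The relations place τ below δ. An element lies strictly between them when it is forced above τ and also forced below δ.
Above τ: {ν, β, λ, θ, ρ, η, α}. Below δ: {σ, ζ, ν, β, λ, θ}.
Intersection: {ν, β, λ, θ} — 4.

4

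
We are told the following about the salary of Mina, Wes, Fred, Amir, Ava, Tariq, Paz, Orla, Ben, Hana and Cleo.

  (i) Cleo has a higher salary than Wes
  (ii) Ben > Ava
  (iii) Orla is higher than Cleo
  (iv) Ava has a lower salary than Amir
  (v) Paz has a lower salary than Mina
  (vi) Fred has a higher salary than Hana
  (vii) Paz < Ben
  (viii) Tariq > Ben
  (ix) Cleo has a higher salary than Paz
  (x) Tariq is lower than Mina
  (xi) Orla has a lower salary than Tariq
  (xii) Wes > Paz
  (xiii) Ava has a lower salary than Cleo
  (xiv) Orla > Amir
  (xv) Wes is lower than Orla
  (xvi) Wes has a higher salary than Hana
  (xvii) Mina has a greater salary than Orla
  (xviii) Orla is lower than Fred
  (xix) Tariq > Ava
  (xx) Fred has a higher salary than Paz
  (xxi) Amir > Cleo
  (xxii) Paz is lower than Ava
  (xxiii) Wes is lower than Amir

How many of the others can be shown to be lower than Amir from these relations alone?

5

The elements the relations force below Amir are Hana, Paz, Ava, Wes, Cleo — no chain reaches any other.
That is 5.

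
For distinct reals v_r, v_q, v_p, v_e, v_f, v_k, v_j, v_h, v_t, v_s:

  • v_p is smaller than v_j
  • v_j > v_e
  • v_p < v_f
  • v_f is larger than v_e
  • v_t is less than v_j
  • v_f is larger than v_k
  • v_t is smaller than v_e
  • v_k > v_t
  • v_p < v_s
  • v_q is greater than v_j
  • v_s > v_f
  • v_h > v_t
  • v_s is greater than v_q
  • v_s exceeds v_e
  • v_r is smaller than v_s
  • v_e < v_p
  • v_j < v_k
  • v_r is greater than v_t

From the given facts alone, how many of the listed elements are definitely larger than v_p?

5

The elements the relations force above v_p are v_j, v_k, v_q, v_f, v_s — no chain reaches any other.
That is 5.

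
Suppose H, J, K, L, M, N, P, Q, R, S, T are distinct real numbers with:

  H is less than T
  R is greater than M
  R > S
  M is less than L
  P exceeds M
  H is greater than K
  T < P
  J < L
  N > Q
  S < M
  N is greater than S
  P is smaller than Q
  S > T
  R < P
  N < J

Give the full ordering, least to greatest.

Nothing is placed below K, so it is least; from there K < H; H < T; T < S; S < M; M < R; R < P; P < Q; Q < N; N < J; J < L, each given directly.

K < H < T < S < M < R < P < Q < N < J < L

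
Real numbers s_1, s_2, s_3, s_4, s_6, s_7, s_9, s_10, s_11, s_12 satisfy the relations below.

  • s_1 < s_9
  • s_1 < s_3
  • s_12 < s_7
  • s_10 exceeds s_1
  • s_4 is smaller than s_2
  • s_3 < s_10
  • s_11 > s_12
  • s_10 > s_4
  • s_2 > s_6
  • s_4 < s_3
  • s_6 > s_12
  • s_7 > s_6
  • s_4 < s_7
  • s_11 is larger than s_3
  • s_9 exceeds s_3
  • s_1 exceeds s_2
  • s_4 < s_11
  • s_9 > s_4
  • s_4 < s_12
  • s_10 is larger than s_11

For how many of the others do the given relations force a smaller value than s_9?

The elements the relations force below s_9 are s_4, s_12, s_6, s_2, s_1, s_3 — no chain reaches any other.
That is 6.

6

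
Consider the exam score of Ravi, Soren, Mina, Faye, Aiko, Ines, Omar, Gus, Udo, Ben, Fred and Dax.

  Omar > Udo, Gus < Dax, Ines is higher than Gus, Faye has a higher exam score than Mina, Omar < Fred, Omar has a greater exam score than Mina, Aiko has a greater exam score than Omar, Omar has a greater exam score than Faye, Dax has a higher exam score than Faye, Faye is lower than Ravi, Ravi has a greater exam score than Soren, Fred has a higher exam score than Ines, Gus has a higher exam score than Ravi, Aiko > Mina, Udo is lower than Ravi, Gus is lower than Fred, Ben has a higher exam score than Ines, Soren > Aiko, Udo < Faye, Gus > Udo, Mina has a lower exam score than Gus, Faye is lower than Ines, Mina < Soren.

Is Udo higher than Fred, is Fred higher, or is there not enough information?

Udo < Faye and Faye < Omar give Udo < Omar.
With Omar < Aiko: Udo < Faye < Omar < Aiko.
With Aiko < Soren: Udo < Faye < Omar < Aiko < Soren.
With Soren < Ravi: Udo < Faye < Omar < Aiko < Soren < Ravi.
Then Ravi < Gus extends the chain to Gus.
Then Gus < Ines extends the chain to Ines.
With Ines < Fred: Udo < Faye < Omar < Aiko < Soren < Ravi < Gus < Ines < Fred.
So Fred is higher.

Fred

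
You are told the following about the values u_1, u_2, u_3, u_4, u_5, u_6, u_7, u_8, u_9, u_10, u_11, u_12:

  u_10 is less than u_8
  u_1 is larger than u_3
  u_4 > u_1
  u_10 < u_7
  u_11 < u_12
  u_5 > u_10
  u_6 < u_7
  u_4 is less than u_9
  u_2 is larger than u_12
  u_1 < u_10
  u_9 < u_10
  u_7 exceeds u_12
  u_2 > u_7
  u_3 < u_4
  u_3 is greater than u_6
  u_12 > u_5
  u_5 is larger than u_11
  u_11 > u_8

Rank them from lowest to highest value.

The consecutive links are each given: u_6 < u_3; u_3 < u_1; u_1 < u_4; u_4 < u_9; u_9 < u_10; u_10 < u_8; u_8 < u_11; u_11 < u_5; u_5 < u_12; u_12 < u_7; u_7 < u_2.

u_6 < u_3 < u_1 < u_4 < u_9 < u_10 < u_8 < u_11 < u_5 < u_12 < u_7 < u_2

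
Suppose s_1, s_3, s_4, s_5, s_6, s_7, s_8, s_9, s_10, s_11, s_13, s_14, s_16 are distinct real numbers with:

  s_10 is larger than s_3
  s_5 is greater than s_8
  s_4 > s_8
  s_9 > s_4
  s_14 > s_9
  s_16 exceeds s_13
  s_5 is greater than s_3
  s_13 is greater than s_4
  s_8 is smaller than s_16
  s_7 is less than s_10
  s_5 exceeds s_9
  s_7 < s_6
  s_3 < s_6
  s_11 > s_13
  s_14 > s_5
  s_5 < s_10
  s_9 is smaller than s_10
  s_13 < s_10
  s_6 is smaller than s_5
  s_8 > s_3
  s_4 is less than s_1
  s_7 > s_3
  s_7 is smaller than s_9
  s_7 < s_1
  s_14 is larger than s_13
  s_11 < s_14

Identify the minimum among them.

s_7 is not least since s_3 < s_7; s_8 is not least since s_3 < s_8; s_4 is not least since s_8 < s_4; s_13 is not least since s_4 < s_13; s_6 is not least since s_3 < s_6; s_9 is not least since s_7 < s_9; s_16 is not least since s_8 < s_16; s_11 is not least since s_13 < s_11; s_1 is not least since s_7 < s_1; s_5 is not least since s_6 < s_5; s_14 is not least since s_9 < s_14; s_10 is not least since s_9 < s_10.
Only s_3 has nothing below it, so s_3 is the minimum.

s_3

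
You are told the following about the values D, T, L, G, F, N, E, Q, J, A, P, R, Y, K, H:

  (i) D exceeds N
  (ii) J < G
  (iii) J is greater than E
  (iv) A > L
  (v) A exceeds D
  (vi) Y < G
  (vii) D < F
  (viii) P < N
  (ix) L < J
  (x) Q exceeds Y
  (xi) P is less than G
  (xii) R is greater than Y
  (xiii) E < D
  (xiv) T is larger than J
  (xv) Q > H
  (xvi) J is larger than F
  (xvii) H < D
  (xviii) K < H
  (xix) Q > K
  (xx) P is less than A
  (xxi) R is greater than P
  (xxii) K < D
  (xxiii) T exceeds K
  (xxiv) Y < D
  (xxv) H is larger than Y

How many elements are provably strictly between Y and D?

Chaining upward from Y reaches: H, Q, R, A, F, J, G, T.
Chaining downward from D reaches: K, P, H, N, E.
Strictly between Y and D are those in both lists: H — 1 element.

1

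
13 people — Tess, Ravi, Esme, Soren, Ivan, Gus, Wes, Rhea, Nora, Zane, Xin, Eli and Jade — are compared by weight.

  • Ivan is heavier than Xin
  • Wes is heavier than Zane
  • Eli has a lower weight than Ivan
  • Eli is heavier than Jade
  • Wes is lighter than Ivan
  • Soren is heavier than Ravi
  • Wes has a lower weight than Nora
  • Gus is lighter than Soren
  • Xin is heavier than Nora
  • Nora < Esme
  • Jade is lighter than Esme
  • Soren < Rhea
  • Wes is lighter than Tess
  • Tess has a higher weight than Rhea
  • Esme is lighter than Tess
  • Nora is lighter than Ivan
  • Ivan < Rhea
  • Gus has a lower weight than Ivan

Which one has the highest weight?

Tess

Zane is not greatest since Zane < Wes; Ravi is not greatest since Ravi < Soren; Wes is not greatest since Wes < Ivan; Nora is not greatest since Nora < Xin; Gus is not greatest since Gus < Ivan; Jade is not greatest since Jade < Esme; Eli is not greatest since Eli < Ivan; Esme is not greatest since Esme < Tess; Xin is not greatest since Xin < Ivan; Soren is not greatest since Soren < Rhea; Ivan is not greatest since Ivan < Rhea; Rhea is not greatest since Rhea < Tess.
Only Tess has nothing above it, so Tess is the highest weight.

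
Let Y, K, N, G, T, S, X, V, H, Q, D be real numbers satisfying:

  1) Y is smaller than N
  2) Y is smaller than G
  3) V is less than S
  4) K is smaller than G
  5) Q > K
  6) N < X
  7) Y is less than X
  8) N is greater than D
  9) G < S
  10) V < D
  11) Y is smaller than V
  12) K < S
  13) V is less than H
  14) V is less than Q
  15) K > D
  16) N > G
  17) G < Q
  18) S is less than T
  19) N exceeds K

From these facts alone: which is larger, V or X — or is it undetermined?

V < D < K < G < N < X, by transitivity through D, K, G, N.
So X is larger.

X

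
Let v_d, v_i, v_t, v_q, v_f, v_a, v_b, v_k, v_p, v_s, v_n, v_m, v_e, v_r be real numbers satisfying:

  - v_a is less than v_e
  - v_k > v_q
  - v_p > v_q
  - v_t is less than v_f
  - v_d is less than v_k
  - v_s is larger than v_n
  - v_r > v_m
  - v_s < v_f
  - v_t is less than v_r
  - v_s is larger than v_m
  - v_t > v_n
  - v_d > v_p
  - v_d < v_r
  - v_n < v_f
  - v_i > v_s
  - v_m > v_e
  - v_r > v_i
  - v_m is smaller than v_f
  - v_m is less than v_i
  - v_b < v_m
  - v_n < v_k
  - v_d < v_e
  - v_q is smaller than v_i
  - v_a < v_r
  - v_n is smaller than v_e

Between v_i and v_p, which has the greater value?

v_p < v_d and v_d < v_e give v_p < v_e.
With v_e < v_m: v_p < v_d < v_e < v_m.
With v_m < v_s: v_p < v_d < v_e < v_m < v_s.
Then v_s < v_i extends the chain to v_i.
So v_p < v_i; v_i is the larger of the two.

v_i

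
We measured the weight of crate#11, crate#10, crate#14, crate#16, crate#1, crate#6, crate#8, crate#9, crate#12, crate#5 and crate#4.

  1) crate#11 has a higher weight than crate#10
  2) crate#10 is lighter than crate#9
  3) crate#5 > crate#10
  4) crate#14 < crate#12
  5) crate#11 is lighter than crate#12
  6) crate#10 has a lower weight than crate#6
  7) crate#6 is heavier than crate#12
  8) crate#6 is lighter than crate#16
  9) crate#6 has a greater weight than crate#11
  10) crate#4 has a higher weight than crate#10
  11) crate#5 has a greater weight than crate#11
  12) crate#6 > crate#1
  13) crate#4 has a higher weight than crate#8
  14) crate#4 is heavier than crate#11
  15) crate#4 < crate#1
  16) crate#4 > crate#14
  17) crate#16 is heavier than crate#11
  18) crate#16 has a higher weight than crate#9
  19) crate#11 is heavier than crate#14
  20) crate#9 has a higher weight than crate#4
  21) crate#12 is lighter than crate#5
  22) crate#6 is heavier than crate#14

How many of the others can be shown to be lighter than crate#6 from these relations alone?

7

Directly below crate#6: crate#14, crate#10, crate#11, crate#12, crate#1.
One step further: crate#4 (6 so far).
One step further: crate#8 (7 so far).
No other element is forced below crate#6 by the given relations, so the count is 7.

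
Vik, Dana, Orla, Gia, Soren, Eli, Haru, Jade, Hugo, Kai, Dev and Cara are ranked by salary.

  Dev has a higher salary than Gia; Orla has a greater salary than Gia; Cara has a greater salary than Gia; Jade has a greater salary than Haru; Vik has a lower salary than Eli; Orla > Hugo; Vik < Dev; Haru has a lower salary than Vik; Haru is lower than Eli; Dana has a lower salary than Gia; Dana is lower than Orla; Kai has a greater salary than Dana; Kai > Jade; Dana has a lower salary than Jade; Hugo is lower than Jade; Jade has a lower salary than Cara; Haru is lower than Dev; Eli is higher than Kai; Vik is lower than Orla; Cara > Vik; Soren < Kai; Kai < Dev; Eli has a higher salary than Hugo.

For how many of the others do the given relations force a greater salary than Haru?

7

Directly above Haru: Vik, Jade, Dev, Eli.
One step further: Kai, Orla, Cara (7 so far).
Nothing else is reachable above Haru; 7 in all.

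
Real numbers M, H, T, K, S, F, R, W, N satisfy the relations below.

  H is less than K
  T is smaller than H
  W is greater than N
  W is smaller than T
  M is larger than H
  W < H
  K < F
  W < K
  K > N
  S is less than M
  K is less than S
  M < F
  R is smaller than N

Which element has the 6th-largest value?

Chaining the given pairs: R < N < W < T < H < K < S < M < F.
Counting 6 from the largest end gives T.

T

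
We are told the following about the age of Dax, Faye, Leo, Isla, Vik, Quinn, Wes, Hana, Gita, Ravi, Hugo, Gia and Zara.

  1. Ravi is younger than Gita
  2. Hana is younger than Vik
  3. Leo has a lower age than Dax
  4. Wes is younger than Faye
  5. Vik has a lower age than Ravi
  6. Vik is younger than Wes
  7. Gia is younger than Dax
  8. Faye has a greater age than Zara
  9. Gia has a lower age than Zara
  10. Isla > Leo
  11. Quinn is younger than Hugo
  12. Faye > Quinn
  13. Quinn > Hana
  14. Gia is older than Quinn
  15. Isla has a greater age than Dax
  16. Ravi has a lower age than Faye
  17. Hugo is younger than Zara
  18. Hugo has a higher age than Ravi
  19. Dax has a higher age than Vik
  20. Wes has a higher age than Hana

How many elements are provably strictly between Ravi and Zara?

Chaining upward from Ravi reaches: Hugo, Gita, Faye.
Chaining downward from Zara reaches: Hana, Quinn, Vik, Hugo, Gia.
Strictly between Ravi and Zara are those in both lists: Hugo — 1 element.

1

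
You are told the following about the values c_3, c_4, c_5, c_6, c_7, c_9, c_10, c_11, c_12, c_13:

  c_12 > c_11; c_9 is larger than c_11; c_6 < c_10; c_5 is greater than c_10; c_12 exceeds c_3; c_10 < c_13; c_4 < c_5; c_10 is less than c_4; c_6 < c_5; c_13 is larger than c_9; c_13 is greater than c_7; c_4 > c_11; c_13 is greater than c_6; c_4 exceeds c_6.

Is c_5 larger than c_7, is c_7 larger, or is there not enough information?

undetermined

Following every chain through c_7: above c_7 we get c_13.
c_5 is not reached, and no chain runs the other way from c_5 to c_7.
So the given relations leave the order of c_7 and c_5 undetermined.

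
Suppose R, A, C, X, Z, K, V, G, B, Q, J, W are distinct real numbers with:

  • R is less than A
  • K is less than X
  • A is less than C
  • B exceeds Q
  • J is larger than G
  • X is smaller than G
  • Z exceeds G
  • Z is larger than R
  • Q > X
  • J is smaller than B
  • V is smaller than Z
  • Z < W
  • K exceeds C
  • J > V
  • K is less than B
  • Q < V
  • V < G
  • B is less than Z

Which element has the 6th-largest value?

Piecing the relations together gives one ordering: R < A < C < K < X < Q < V < G < J < B < Z < W.
Counting 6 from the largest end gives V.

V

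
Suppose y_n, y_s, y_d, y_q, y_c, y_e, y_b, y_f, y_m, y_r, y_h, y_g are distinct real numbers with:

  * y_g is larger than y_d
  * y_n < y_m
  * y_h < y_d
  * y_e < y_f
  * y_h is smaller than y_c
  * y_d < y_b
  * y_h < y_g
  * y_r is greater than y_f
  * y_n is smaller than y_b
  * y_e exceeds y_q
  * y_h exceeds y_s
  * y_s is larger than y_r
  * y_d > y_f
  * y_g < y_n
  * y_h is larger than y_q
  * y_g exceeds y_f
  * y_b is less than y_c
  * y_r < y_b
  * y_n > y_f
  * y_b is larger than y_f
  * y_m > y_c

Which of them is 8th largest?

The consecutive relations fix a unique order: y_q < y_e < y_f < y_r < y_s < y_h < y_d < y_g < y_n < y_b < y_c < y_m.
The 8th largest is y_s.

y_s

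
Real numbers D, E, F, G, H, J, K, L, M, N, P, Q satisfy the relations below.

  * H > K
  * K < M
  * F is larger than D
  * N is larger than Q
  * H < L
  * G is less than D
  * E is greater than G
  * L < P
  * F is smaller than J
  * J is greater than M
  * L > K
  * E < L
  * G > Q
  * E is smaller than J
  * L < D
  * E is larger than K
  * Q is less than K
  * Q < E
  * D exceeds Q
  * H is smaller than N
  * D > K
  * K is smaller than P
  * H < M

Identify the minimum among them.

Q

K is not least since Q < K; H is not least since K < H; G is not least since Q < G; N is not least since H < N; E is not least since Q < E; L is not least since K < L; P is not least since L < P; D is not least since Q < D; M is not least since K < M; F is not least since D < F; J is not least since M < J.
Only Q has nothing below it, so Q is the minimum.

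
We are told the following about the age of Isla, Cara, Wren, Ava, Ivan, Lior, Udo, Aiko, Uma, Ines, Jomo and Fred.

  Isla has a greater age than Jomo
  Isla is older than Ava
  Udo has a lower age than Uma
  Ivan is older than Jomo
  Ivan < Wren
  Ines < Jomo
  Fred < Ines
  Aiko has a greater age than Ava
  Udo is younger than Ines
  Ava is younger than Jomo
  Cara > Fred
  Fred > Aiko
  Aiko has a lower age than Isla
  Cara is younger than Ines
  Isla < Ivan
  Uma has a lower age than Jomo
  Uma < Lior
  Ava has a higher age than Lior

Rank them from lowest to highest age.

Udo < Uma < Lior < Ava < Aiko < Fred < Cara < Ines < Jomo < Isla < Ivan < Wren

The consecutive links are each given: Udo < Uma; Uma < Lior; Lior < Ava; Ava < Aiko; Aiko < Fred; Fred < Cara; Cara < Ines; Ines < Jomo; Jomo < Isla; Isla < Ivan; Ivan < Wren.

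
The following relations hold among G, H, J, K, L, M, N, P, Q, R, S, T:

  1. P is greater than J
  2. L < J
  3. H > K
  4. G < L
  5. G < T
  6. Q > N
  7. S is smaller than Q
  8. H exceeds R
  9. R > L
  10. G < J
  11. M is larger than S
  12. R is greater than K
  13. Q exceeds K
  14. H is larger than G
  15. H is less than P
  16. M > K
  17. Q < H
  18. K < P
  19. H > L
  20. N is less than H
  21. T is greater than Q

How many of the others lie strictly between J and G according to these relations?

The relations place G below J. An element lies strictly between them when it is forced above G and also forced below J.
Above G: {L, R, H, T, P}. Below J: {L}.
Intersection: {L} — 1.

1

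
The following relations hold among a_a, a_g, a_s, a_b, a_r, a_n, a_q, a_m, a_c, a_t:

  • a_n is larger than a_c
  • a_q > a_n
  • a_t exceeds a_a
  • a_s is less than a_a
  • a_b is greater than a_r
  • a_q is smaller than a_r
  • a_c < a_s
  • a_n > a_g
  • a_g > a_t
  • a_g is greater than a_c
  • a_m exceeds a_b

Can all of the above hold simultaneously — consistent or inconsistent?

Every relation is compatible with a_c < a_s < a_a < a_t < a_g < a_n < a_q < a_r < a_b < a_m; the set is consistent.

consistent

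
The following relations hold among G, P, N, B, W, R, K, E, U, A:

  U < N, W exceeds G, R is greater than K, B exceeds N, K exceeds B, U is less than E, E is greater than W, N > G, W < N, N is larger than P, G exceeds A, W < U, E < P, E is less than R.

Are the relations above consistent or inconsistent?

The single ordering A < G < W < U < E < P < N < B < K < R satisfies every listed relation, so no contradiction arises.

consistent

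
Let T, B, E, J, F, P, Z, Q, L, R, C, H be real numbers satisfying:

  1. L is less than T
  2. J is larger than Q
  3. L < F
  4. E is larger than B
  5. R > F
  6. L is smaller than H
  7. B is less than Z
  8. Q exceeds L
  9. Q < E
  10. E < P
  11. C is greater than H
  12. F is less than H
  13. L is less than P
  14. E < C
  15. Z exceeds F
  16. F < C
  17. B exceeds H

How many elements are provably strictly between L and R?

1

The relations place L below R. An element lies strictly between them when it is forced above L and also forced below R.
Above L: {F, H, Q, B, E, T, J, C, Z, P}. Below R: {F}.
Intersection: {F} — 1.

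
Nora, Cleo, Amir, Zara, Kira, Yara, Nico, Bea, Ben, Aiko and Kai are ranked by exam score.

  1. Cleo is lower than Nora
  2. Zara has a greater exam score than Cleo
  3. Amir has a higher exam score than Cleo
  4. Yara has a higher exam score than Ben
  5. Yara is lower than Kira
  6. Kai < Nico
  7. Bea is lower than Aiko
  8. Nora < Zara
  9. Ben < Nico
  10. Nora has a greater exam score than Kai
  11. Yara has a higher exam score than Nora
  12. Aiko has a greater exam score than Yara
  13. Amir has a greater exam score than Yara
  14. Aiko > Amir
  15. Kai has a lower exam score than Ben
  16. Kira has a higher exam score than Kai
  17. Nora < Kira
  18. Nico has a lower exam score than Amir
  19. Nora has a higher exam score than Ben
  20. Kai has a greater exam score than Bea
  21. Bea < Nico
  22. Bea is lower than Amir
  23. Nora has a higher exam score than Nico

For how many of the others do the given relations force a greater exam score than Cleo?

From Cleo the given relations immediately reach Nora, Zara, Amir.
From those, Yara, Kira, Aiko — 6 in total.
No other element is forced above Cleo by the given relations, so the count is 6.

6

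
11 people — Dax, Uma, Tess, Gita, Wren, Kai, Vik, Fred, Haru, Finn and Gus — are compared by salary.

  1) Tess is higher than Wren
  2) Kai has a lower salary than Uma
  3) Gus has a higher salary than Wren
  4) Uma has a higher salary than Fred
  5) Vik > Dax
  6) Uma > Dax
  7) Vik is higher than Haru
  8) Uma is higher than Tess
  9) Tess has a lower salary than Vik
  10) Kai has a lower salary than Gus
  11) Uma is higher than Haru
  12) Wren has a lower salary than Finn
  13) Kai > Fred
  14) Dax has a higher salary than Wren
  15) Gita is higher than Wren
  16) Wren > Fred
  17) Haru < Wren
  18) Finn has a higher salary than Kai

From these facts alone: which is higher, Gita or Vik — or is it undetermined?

Following every chain through Gita: below Gita we get Haru, Fred, Wren.
Vik is not reached, and no chain runs the other way from Vik to Gita.
So the given relations leave the order of Gita and Vik undetermined.

undetermined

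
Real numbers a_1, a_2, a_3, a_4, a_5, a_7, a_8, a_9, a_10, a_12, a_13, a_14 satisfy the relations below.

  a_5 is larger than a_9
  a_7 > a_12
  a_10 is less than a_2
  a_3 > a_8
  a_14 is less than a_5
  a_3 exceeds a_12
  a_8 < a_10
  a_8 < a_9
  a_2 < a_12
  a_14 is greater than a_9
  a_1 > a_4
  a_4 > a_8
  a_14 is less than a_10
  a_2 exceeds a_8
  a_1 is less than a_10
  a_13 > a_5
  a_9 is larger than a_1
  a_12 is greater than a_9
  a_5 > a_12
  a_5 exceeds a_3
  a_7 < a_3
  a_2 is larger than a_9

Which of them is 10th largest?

a_1

Piecing the relations together gives one ordering: a_8 < a_4 < a_1 < a_9 < a_14 < a_10 < a_2 < a_12 < a_7 < a_3 < a_5 < a_13.
Counting 10 from the largest end gives a_1.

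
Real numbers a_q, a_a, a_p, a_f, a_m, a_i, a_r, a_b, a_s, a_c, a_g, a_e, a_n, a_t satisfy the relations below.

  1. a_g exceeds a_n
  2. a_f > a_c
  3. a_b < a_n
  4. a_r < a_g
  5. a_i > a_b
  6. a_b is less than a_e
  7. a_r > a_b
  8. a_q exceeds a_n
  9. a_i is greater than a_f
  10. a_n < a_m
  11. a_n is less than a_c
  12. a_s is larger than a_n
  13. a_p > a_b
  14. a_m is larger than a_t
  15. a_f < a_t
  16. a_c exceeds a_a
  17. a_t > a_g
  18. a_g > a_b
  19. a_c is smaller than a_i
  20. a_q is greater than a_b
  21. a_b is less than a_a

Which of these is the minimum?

a_b

a_n is not least since a_b < a_n; a_a is not least since a_b < a_a; a_r is not least since a_b < a_r; a_c is not least since a_a < a_c; a_f is not least since a_c < a_f; a_g is not least since a_n < a_g; a_t is not least since a_f < a_t; a_s is not least since a_n < a_s; a_i is not least since a_c < a_i; a_q is not least since a_b < a_q; a_e is not least since a_b < a_e; a_p is not least since a_b < a_p; a_m is not least since a_t < a_m.
Only a_b has nothing below it, so a_b is the minimum.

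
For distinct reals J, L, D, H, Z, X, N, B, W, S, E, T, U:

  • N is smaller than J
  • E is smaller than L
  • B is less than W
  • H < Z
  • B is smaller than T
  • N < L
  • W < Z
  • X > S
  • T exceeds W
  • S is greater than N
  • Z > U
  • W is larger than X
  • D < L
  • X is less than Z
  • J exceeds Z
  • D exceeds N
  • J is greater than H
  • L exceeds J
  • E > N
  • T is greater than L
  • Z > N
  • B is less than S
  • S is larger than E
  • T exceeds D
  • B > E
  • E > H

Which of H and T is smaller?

H

The relevant relations are H < E; E < B; B < S; S < X; X < W; W < Z; Z < J; J < L; L < T.
Chaining these gives H < E < B < S < X < W < Z < J < L < T.
So H < T; H is the smaller of the two.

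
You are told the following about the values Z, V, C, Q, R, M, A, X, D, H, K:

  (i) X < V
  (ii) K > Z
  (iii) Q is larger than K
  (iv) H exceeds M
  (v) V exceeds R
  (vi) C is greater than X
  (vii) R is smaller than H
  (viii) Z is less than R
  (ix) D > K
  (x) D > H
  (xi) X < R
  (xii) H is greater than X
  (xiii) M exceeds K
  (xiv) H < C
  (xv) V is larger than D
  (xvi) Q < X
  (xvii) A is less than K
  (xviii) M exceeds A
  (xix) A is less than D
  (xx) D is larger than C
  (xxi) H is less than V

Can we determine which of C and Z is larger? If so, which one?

Chaining the given relations: Z < K < Q < X < R < H < C.
So C is larger.

C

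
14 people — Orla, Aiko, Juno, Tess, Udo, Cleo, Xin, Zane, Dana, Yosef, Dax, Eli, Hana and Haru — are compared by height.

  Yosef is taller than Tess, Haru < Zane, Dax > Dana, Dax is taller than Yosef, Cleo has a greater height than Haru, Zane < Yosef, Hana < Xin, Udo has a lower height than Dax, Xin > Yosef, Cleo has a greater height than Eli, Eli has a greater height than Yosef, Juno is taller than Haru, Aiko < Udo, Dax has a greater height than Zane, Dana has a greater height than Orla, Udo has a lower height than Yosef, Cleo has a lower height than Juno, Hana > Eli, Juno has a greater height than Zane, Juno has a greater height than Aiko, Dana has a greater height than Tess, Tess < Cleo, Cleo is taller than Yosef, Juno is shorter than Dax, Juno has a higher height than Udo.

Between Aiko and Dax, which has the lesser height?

Aiko

Chaining the given relations: Aiko < Udo < Yosef < Cleo < Juno < Dax.
So Aiko < Dax; Aiko is the shorter of the two.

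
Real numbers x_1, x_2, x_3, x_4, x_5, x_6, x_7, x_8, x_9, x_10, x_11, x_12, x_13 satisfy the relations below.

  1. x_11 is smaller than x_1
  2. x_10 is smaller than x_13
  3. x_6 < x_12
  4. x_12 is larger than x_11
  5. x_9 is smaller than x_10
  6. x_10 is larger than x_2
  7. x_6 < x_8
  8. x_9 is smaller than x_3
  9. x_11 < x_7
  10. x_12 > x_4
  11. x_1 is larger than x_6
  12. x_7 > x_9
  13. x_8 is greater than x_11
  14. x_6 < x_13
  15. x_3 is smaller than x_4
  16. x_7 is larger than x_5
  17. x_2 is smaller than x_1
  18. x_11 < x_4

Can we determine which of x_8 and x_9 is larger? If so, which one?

Following every chain through x_9: above x_9 we get x_10, x_3, x_4, x_7, x_12, x_13.
x_8 is not reached, and no chain runs the other way from x_8 to x_9.
So the given relations leave the order of x_9 and x_8 undetermined.

undetermined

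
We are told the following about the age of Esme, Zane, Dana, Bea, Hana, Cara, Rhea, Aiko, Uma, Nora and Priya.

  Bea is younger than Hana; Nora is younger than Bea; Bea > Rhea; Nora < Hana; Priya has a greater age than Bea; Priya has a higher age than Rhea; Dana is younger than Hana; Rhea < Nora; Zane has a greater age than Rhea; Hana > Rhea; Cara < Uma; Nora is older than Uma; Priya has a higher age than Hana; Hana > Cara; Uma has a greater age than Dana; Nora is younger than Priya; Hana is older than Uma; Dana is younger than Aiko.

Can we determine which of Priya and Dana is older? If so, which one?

Priya

Dana < Uma and Uma < Nora give Dana < Nora.
Then Nora < Bea extends the chain to Bea.
Then Bea < Priya extends the chain to Priya.
So Priya is older.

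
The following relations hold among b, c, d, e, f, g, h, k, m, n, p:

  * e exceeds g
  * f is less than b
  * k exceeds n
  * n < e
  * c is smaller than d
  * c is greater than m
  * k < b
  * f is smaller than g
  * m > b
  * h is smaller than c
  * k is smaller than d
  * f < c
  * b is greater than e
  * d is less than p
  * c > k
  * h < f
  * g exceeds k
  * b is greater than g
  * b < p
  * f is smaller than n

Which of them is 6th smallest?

The consecutive relations fix a unique order: h < f < n < k < g < e < b < m < c < d < p.
Counting 6 from the smallest end gives e.

e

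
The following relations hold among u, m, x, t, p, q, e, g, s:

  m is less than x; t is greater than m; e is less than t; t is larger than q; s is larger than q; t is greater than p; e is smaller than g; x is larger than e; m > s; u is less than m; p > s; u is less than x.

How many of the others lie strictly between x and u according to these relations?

Chaining upward from u reaches: m, t.
Chaining downward from x reaches: q, s, e, m.
Strictly between u and x are those in both lists: m — 1 element.

1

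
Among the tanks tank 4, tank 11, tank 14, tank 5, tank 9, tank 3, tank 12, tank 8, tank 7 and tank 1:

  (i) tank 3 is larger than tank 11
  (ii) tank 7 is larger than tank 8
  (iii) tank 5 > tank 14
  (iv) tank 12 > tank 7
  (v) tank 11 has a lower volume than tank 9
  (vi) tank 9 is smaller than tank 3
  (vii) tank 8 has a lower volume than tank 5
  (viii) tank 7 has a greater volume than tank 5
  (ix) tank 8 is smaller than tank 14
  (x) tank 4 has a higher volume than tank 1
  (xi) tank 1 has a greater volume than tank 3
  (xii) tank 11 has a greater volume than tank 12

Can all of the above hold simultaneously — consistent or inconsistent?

consistent

Every relation is compatible with tank 8 < tank 14 < tank 5 < tank 7 < tank 12 < tank 11 < tank 9 < tank 3 < tank 1 < tank 4; the set is consistent.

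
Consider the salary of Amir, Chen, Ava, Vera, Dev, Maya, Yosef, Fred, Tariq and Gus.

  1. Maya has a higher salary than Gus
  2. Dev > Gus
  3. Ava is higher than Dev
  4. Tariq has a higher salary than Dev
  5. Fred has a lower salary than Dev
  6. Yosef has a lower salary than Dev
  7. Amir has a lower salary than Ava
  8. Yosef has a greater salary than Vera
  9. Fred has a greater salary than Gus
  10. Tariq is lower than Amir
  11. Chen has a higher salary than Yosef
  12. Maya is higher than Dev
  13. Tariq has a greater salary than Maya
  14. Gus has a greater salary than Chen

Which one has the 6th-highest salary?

The consecutive relations fix a unique order: Vera < Yosef < Chen < Gus < Fred < Dev < Maya < Tariq < Amir < Ava.
The 6th largest is Fred.

Fred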